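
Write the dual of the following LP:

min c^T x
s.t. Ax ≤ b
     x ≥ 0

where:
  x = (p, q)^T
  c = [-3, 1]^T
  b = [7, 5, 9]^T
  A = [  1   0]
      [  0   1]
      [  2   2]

Primal min cᵀx s.t. Ax ≤ b, x ≥ 0  →  Dual max −bᵀy s.t. Aᵀy ≥ −c, y ≥ 0.

Maximize: z = -7y1 - 5y2 - 9y3

Subject to:
  y1 + 2y3 ≥ 3
  y2 + 2y3 ≥ -1
  y1, y2, y3 ≥ 0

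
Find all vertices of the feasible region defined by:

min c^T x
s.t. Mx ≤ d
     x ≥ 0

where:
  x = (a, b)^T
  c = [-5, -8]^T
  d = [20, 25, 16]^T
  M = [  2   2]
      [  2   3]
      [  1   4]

(0, 0), (10, 0), (8, 2), (0, 4)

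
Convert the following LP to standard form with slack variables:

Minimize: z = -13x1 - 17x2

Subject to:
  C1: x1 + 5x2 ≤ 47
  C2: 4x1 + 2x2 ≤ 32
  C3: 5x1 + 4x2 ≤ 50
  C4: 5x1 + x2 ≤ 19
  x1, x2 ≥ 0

min z = -13x1 - 17x2

s.t.
  x1 + 5x2 + s1 = 47
  4x1 + 2x2 + s2 = 32
  5x1 + 4x2 + s3 = 50
  5x1 + x2 + s4 = 19
  x1, x2, s1, s2, s3, s4 ≥ 0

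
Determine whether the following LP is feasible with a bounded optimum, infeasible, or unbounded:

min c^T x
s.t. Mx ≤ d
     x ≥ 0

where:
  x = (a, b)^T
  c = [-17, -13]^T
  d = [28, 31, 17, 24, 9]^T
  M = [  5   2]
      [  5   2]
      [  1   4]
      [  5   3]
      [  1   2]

Feasible with a bounded optimal solution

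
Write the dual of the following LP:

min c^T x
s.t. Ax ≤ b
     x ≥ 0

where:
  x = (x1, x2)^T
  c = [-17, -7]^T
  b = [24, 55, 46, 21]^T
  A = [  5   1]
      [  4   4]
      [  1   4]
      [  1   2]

Primal min cᵀx s.t. Ax ≤ b, x ≥ 0  →  Dual max −bᵀy s.t. Aᵀy ≥ −c, y ≥ 0.

Maximize: z = -24y1 - 55y2 - 46y3 - 21y4

Subject to:
  5y1 + 4y2 + y3 + y4 ≥ 17
  y1 + 4y2 + 4y3 + 2y4 ≥ 7
  y1, y2, y3, y4 ≥ 0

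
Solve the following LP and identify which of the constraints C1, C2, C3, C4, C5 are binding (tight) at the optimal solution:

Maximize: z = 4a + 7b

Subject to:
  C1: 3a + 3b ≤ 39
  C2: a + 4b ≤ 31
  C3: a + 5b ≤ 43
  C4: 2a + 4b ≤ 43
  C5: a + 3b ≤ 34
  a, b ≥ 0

At a = 7, b = 6, compute slack b - a·x for each constraint:
  C1: 39 − 39 = 0  (binding)
  C2: 31 − 31 = 0  (binding)
  C3: 43 − 37 = 6  (slack)
  C4: 43 − 38 = 5  (slack)
  C5: 34 − 25 = 9  (slack)

Optimal: a = 7, b = 6
Binding: C1, C2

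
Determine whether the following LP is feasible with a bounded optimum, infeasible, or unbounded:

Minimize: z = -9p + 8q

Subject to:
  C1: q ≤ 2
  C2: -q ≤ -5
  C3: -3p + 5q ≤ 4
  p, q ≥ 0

Infeasible (no feasible solution exists)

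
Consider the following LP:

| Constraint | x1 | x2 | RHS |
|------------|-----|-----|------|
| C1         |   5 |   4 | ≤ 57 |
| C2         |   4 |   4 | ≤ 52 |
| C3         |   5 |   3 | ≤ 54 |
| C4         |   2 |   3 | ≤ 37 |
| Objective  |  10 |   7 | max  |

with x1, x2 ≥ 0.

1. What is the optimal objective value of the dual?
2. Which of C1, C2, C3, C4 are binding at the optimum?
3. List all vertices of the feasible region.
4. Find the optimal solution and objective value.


1. 111
2. C1, C3
3. (0, 0), (10.8, 0), (9, 3), (5, 8), (2, 11), (0, 12.33)
4. x1 = 9, x2 = 3, z = 111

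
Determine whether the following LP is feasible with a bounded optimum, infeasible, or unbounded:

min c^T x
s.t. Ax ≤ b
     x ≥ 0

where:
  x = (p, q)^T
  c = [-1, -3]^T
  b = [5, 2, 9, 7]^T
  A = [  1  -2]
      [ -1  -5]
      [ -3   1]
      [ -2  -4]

Unbounded (objective can decrease without bound)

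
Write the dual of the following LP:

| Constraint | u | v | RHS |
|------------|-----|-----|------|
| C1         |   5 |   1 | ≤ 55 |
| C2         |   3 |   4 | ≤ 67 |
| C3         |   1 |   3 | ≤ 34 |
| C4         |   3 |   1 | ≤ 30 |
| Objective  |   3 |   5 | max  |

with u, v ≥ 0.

Primal max cᵀx s.t. Ax ≤ b, x ≥ 0  →  Dual min bᵀy s.t. Aᵀy ≥ c, y ≥ 0.

Minimize: z = 55y1 + 67y2 + 34y3 + 30y4

Subject to:
  5y1 + 3y2 + y3 + 3y4 ≥ 3
  y1 + 4y2 + 3y3 + y4 ≥ 5
  y1, y2, y3, y4 ≥ 0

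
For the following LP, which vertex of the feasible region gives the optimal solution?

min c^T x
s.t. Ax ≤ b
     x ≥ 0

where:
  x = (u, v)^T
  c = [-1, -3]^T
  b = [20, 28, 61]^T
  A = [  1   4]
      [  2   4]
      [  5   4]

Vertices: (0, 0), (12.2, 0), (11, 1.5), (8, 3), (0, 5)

Evaluate the objective at each vertex of the feasible region:
  z(0, 0) = 0
  z(12.2, 0) = -12.2
  z(11, 1.5) = -15.5
  z(8, 3) = -17  ←
  z(0, 5) = -15
The minimum is at u = 8, v = 3.

(8, 3)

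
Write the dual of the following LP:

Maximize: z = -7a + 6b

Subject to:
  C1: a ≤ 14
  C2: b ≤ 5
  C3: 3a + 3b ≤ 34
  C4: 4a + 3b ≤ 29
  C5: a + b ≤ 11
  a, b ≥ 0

Primal max cᵀx s.t. Ax ≤ b, x ≥ 0  →  Dual min bᵀy s.t. Aᵀy ≥ c, y ≥ 0.

Minimize: z = 14y1 + 5y2 + 34y3 + 29y4 + 11y5

Subject to:
  y1 + 3y3 + 4y4 + y5 ≥ -7
  y2 + 3y3 + 3y4 + y5 ≥ 6
  y1, y2, y3, y4, y5 ≥ 0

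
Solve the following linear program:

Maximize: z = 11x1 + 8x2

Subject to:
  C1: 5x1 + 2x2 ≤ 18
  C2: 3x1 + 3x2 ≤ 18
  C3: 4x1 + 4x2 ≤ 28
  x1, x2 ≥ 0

Evaluate the objective at each vertex of the feasible region:
  z(0, 0) = 0
  z(3.6, 0) = 39.6
  z(2, 4) = 54  ←
  z(0, 6) = 48
The maximum is at x1 = 2, x2 = 4.

x1 = 2, x2 = 4, z = 54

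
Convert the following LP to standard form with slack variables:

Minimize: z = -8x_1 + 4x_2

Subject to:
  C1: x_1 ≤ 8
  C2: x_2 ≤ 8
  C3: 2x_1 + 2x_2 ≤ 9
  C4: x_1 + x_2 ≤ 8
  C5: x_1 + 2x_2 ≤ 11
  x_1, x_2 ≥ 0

min z = -8x_1 + 4x_2

s.t.
  x_1 + s1 = 8
  x_2 + s2 = 8
  2x_1 + 2x_2 + s3 = 9
  x_1 + x_2 + s4 = 8
  x_1 + 2x_2 + s5 = 11
  x_1, x_2, s1, s2, s3, s4, s5 ≥ 0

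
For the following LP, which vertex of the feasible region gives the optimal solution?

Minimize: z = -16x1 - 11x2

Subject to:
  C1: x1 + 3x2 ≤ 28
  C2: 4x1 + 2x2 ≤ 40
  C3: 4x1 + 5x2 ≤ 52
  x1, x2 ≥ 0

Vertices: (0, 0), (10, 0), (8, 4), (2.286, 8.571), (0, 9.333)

Evaluate the objective at each vertex of the feasible region:
  z(0, 0) = 0
  z(10, 0) = -160
  z(8, 4) = -172  ←
  z(2.286, 8.571) = -130.9
  z(0, 9.333) = -102.7
The minimum is at x1 = 8, x2 = 4.

(8, 4)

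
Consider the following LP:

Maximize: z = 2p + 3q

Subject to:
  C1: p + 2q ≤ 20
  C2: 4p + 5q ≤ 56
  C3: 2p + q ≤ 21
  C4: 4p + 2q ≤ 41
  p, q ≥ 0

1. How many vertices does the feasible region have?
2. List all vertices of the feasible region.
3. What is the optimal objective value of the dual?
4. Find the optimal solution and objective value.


1. 5
2. (0, 0), (10.25, 0), (7.75, 5), (4, 8), (0, 10)
3. 32
4. p = 4, q = 8, z = 32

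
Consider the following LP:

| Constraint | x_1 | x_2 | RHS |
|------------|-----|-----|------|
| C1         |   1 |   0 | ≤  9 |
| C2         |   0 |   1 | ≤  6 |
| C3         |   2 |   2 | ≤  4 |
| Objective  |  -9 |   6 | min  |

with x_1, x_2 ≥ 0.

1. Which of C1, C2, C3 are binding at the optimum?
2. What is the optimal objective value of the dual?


1. C3
2. -18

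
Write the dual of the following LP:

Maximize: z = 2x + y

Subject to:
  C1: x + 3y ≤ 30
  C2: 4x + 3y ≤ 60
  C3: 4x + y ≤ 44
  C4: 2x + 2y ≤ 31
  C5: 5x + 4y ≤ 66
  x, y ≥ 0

Primal max cᵀx s.t. Ax ≤ b, x ≥ 0  →  Dual min bᵀy s.t. Aᵀy ≥ c, y ≥ 0.

Minimize: z = 30y1 + 60y2 + 44y3 + 31y4 + 66y5

Subject to:
  y1 + 4y2 + 4y3 + 2y4 + 5y5 ≥ 2
  3y1 + 3y2 + y3 + 2y4 + 4y5 ≥ 1
  y1, y2, y3, y4, y5 ≥ 0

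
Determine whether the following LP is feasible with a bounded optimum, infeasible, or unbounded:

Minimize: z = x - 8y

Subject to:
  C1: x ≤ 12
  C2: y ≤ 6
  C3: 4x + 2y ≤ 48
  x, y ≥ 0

Feasible with a bounded optimal solution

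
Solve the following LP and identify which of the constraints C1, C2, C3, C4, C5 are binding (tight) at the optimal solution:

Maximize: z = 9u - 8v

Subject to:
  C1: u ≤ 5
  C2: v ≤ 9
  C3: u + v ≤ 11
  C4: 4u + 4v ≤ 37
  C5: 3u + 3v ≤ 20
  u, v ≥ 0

At u = 5, v = 0, compute slack b - a·x for each constraint:
  C1: 5 − 5 = 0  (binding)
  C2: 9 − 0 = 9  (slack)
  C3: 11 − 5 = 6  (slack)
  C4: 37 − 20 = 17  (slack)
  C5: 20 − 15 = 5  (slack)

Optimal: u = 5, v = 0
Binding: C1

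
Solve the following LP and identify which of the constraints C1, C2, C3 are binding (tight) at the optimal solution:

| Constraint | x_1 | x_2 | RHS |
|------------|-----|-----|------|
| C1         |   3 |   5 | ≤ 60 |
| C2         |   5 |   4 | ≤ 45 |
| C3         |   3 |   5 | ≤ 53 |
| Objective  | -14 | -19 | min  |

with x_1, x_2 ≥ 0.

At x_1 = 1, x_2 = 10, compute slack b - a·x for each constraint:
  C1: 60 − 53 = 7  (slack)
  C2: 45 − 45 = 0  (binding)
  C3: 53 − 53 = 0  (binding)

Optimal: x_1 = 1, x_2 = 10
Binding: C2, C3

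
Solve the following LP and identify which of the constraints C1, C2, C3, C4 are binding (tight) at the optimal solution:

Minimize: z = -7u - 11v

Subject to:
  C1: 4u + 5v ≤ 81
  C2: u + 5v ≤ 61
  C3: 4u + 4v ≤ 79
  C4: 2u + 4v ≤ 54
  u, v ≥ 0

At u = 9, v = 9, compute slack b - a·x for each constraint:
  C1: 81 − 81 = 0  (binding)
  C2: 61 − 54 = 7  (slack)
  C3: 79 − 72 = 7  (slack)
  C4: 54 − 54 = 0  (binding)

Optimal: u = 9, v = 9
Binding: C1, C4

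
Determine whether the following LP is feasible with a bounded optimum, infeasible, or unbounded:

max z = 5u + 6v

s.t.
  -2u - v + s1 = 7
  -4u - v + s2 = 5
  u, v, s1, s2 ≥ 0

Unbounded (objective can increase without bound)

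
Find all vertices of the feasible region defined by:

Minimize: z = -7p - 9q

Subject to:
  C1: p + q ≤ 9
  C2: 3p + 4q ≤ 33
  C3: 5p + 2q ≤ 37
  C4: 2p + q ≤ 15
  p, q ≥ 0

(0, 0), (7.4, 0), (7, 1), (6, 3), (3, 6), (0, 8.25)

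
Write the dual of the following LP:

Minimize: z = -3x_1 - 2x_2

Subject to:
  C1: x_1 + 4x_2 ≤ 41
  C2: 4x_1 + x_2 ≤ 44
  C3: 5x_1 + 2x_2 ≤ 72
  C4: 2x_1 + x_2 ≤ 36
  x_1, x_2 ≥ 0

Primal min cᵀx s.t. Ax ≤ b, x ≥ 0  →  Dual max −bᵀy s.t. Aᵀy ≥ −c, y ≥ 0.

Maximize: z = -41y1 - 44y2 - 72y3 - 36y4

Subject to:
  y1 + 4y2 + 5y3 + 2y4 ≥ 3
  4y1 + y2 + 2y3 + y4 ≥ 2
  y1, y2, y3, y4 ≥ 0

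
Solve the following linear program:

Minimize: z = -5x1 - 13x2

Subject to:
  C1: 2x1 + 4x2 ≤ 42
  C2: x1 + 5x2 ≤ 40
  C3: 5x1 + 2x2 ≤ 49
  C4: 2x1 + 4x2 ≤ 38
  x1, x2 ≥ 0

Evaluate the objective at each vertex of the feasible region:
  z(0, 0) = 0
  z(9.8, 0) = -49
  z(7.5, 5.75) = -112.2
  z(5, 7) = -116  ←
  z(0, 8) = -104
The minimum is at x1 = 5, x2 = 7.

x1 = 5, x2 = 7, z = -116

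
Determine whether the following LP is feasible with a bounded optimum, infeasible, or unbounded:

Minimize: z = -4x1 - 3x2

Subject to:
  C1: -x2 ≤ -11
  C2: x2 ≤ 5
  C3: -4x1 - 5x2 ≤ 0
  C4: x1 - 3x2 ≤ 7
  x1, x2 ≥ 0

Infeasible (no feasible solution exists)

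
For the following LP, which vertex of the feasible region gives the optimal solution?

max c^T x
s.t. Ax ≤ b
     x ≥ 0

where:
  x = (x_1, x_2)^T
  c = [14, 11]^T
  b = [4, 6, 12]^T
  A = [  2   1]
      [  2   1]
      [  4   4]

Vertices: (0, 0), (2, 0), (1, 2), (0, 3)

Evaluate the objective at each vertex of the feasible region:
  z(0, 0) = 0
  z(2, 0) = 28
  z(1, 2) = 36  ←
  z(0, 3) = 33
The maximum is at x_1 = 1, x_2 = 2.

(1, 2)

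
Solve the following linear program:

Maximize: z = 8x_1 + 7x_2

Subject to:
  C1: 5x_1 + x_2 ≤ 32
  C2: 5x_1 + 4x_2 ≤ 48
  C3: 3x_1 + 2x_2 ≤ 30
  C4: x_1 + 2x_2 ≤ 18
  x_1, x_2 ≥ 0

Evaluate the objective at each vertex of the feasible region:
  z(0, 0) = 0
  z(6.4, 0) = 51.2
  z(5.333, 5.333) = 80
  z(4, 7) = 81  ←
  z(0, 9) = 63
The maximum is at x_1 = 4, x_2 = 7.

x_1 = 4, x_2 = 7, z = 81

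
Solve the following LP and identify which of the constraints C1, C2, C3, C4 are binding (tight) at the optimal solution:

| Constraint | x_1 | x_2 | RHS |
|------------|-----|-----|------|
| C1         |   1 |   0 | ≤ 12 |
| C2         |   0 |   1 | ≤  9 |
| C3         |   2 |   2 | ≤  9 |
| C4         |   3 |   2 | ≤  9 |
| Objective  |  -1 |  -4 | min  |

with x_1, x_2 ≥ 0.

At x_1 = 0, x_2 = 4.5, compute slack b - a·x for each constraint:
  C1: 12 − 0 = 12  (slack)
  C2: 9 − 4.5 = 4.5  (slack)
  C3: 9 − 9 = 0  (binding)
  C4: 9 − 9 = 0  (binding)

Optimal: x_1 = 0, x_2 = 4.5
Binding: C3, C4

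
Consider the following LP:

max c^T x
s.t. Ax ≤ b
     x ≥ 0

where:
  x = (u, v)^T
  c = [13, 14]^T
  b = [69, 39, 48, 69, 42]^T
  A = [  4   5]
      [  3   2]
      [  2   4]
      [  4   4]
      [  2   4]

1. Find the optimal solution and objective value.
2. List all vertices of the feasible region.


1. u = 9, v = 6, z = 201
2. (0, 0), (13, 0), (9, 6), (0, 10.5)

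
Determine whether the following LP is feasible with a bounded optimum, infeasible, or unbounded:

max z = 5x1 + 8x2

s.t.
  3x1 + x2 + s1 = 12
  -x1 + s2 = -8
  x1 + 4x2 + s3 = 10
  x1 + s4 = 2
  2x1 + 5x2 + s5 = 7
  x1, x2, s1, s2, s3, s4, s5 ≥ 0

Infeasible (no feasible solution exists)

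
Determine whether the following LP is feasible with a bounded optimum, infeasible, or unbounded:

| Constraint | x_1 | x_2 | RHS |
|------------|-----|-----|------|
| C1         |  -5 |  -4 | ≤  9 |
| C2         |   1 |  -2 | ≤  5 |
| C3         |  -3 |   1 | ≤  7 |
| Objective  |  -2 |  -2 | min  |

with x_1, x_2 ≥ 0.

Unbounded (objective can decrease without bound)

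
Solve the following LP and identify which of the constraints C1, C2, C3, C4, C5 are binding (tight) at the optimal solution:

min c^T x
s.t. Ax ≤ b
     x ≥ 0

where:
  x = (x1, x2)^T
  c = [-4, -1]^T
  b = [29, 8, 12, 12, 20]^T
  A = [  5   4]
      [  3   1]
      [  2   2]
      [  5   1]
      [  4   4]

At x1 = 2, x2 = 2, compute slack b - a·x for each constraint:
  C1: 29 − 18 = 11  (slack)
  C2: 8 − 8 = 0  (binding)
  C3: 12 − 8 = 4  (slack)
  C4: 12 − 12 = 0  (binding)
  C5: 20 − 16 = 4  (slack)

Optimal: x1 = 2, x2 = 2
Binding: C2, C4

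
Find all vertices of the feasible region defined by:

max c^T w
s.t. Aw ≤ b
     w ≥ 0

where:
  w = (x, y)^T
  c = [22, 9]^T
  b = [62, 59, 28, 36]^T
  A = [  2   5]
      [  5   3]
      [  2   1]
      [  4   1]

(0, 0), (9, 0), (7, 8), (5.737, 10.11), (0, 12.4)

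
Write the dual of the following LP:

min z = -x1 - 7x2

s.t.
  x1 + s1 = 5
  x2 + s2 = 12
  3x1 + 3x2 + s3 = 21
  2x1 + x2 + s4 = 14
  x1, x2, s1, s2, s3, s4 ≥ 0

Primal min cᵀx s.t. Ax ≤ b, x ≥ 0  →  Dual max −bᵀy s.t. Aᵀy ≥ −c, y ≥ 0.

Maximize: z = -5y1 - 12y2 - 21y3 - 14y4

Subject to:
  y1 + 3y3 + 2y4 ≥ 1
  y2 + 3y3 + y4 ≥ 7
  y1, y2, y3, y4 ≥ 0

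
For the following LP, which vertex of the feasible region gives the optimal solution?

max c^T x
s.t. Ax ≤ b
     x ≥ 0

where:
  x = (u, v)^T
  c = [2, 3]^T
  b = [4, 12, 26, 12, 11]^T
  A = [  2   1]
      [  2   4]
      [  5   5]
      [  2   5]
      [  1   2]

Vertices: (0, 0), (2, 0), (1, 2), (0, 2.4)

Evaluate the objective at each vertex of the feasible region:
  z(0, 0) = 0
  z(2, 0) = 4
  z(1, 2) = 8  ←
  z(0, 2.4) = 7.2
The maximum is at u = 1, v = 2.

(1, 2)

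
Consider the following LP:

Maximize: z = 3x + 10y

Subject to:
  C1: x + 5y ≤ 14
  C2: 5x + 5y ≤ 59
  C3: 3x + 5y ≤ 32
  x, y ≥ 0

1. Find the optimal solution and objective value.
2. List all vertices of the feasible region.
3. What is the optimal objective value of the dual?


1. x = 9, y = 1, z = 37
2. (0, 0), (10.67, 0), (9, 1), (0, 2.8)
3. 37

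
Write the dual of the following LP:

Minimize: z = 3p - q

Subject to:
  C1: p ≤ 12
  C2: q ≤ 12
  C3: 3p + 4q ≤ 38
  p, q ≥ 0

Primal min cᵀx s.t. Ax ≤ b, x ≥ 0  →  Dual max −bᵀy s.t. Aᵀy ≥ −c, y ≥ 0.

Maximize: z = -12y1 - 12y2 - 38y3

Subject to:
  y1 + 3y3 ≥ -3
  y2 + 4y3 ≥ 1
  y1, y2, y3 ≥ 0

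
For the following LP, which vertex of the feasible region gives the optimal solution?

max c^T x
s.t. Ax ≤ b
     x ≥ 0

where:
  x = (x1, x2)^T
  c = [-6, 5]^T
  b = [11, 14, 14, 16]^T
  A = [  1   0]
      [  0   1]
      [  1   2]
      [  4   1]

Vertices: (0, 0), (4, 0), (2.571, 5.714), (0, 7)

Evaluate the objective at each vertex of the feasible region:
  z(0, 0) = 0
  z(4, 0) = -24
  z(2.571, 5.714) = 13.14
  z(0, 7) = 35  ←
The maximum is at x1 = 0, x2 = 7.

(0, 7)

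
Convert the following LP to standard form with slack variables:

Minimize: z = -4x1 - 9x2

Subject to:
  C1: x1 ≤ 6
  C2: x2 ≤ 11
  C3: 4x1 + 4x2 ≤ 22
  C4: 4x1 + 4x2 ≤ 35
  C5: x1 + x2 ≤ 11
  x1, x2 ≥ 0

min z = -4x1 - 9x2

s.t.
  x1 + s1 = 6
  x2 + s2 = 11
  4x1 + 4x2 + s3 = 22
  4x1 + 4x2 + s4 = 35
  x1 + x2 + s5 = 11
  x1, x2, s1, s2, s3, s4, s5 ≥ 0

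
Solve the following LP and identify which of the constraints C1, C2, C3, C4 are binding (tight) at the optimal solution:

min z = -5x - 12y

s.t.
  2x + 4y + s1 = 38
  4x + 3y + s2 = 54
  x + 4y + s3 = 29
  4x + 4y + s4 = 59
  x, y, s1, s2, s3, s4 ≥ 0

At x = 9, y = 5, compute slack b - a·x for each constraint:
  C1: 38 − 38 = 0  (binding)
  C2: 54 − 51 = 3  (slack)
  C3: 29 − 29 = 0  (binding)
  C4: 59 − 56 = 3  (slack)

Optimal: x = 9, y = 5
Binding: C1, C3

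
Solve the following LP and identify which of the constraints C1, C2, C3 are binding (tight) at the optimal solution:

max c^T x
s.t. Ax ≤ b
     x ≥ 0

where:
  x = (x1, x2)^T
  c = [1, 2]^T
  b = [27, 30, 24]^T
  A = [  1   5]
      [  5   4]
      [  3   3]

At x1 = 2, x2 = 5, compute slack b - a·x for each constraint:
  C1: 27 − 27 = 0  (binding)
  C2: 30 − 30 = 0  (binding)
  C3: 24 − 21 = 3  (slack)

Optimal: x1 = 2, x2 = 5
Binding: C1, C2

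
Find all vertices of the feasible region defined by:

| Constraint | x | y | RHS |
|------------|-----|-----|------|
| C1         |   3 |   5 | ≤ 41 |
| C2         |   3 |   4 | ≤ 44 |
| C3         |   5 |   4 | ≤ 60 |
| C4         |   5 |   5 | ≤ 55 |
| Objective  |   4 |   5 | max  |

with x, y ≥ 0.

(0, 0), (11, 0), (7, 4), (0, 8.2)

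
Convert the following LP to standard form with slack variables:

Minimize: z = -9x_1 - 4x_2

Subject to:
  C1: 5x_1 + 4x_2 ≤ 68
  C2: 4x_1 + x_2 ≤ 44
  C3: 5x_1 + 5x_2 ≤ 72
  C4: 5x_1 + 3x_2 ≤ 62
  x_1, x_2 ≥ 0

min z = -9x_1 - 4x_2

s.t.
  5x_1 + 4x_2 + s1 = 68
  4x_1 + x_2 + s2 = 44
  5x_1 + 5x_2 + s3 = 72
  5x_1 + 3x_2 + s4 = 62
  x_1, x_2, s1, s2, s3, s4 ≥ 0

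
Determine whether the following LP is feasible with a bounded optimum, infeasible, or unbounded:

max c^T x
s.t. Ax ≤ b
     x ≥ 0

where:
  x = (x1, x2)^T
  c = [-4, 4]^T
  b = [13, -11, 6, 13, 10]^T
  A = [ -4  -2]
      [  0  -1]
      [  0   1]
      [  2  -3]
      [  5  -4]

Infeasible (no feasible solution exists)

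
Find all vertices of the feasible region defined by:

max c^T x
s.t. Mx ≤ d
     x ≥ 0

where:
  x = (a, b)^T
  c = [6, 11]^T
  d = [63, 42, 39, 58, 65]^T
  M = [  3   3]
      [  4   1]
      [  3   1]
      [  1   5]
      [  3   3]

(0, 0), (10.5, 0), (8, 10), (0, 11.6)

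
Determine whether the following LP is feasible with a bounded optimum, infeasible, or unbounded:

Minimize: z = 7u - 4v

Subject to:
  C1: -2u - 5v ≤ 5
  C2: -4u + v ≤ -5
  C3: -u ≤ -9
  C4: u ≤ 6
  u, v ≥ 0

Infeasible (no feasible solution exists)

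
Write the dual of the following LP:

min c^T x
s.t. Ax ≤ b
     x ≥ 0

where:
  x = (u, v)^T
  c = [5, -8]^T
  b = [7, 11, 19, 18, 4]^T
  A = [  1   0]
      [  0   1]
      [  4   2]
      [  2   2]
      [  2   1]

Primal min cᵀx s.t. Ax ≤ b, x ≥ 0  →  Dual max −bᵀy s.t. Aᵀy ≥ −c, y ≥ 0.

Maximize: z = -7y1 - 11y2 - 19y3 - 18y4 - 4y5

Subject to:
  y1 + 4y3 + 2y4 + 2y5 ≥ -5
  y2 + 2y3 + 2y4 + y5 ≥ 8
  y1, y2, y3, y4, y5 ≥ 0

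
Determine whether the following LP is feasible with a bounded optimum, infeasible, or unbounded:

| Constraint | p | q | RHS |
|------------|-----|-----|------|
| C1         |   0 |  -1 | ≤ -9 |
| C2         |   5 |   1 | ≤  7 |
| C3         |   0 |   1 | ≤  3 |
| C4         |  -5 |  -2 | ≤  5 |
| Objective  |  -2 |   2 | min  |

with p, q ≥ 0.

Infeasible (no feasible solution exists)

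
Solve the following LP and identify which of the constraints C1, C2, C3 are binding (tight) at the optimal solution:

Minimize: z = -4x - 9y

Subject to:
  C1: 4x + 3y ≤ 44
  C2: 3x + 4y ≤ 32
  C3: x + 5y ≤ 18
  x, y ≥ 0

At x = 8, y = 2, compute slack b - a·x for each constraint:
  C1: 44 − 38 = 6  (slack)
  C2: 32 − 32 = 0  (binding)
  C3: 18 − 18 = 0  (binding)

Optimal: x = 8, y = 2
Binding: C2, C3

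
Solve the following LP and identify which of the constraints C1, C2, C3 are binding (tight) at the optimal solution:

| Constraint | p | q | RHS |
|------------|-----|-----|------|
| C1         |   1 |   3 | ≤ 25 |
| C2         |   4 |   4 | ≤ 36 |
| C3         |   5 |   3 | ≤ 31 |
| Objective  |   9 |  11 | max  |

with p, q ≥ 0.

At p = 1, q = 8, compute slack b - a·x for each constraint:
  C1: 25 − 25 = 0  (binding)
  C2: 36 − 36 = 0  (binding)
  C3: 31 − 29 = 2  (slack)

Optimal: p = 1, q = 8
Binding: C1, C2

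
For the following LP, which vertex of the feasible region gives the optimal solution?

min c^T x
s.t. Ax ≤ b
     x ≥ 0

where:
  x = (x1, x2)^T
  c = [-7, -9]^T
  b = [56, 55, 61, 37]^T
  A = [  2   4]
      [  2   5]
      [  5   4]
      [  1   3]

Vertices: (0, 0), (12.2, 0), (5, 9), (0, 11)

Evaluate the objective at each vertex of the feasible region:
  z(0, 0) = 0
  z(12.2, 0) = -85.4
  z(5, 9) = -116  ←
  z(0, 11) = -99
The minimum is at x1 = 5, x2 = 9.

(5, 9)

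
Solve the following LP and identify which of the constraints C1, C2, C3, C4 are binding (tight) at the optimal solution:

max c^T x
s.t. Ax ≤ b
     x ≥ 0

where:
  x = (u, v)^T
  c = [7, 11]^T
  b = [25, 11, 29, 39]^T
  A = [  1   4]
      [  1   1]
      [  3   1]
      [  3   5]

At u = 8, v = 3, compute slack b - a·x for each constraint:
  C1: 25 − 20 = 5  (slack)
  C2: 11 − 11 = 0  (binding)
  C3: 29 − 27 = 2  (slack)
  C4: 39 − 39 = 0  (binding)

Optimal: u = 8, v = 3
Binding: C2, C4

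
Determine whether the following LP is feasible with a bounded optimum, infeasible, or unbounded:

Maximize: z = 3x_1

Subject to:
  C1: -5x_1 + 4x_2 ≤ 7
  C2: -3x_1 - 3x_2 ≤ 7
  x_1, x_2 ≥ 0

Unbounded (objective can increase without bound)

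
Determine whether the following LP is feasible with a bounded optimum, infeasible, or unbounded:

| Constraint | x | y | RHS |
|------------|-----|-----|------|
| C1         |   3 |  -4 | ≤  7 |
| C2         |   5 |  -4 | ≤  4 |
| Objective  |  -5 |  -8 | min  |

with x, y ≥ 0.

Unbounded (objective can decrease without bound)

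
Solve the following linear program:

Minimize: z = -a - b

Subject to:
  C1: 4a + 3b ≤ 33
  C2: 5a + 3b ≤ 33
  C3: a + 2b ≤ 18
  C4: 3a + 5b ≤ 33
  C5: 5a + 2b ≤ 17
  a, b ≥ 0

Evaluate the objective at each vertex of the feasible region:
  z(0, 0) = 0
  z(3.4, 0) = -3.4
  z(1, 6) = -7  ←
  z(0, 6.6) = -6.6
The minimum is at a = 1, b = 6.

a = 1, b = 6, z = -7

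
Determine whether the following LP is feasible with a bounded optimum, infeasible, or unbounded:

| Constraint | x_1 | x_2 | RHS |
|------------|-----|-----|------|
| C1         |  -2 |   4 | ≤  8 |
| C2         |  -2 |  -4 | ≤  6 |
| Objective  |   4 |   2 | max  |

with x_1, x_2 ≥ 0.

Unbounded (objective can increase without bound)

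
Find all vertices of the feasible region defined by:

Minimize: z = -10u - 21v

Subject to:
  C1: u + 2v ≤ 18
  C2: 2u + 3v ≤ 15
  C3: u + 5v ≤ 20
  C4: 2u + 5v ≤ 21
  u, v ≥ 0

(0, 0), (7.5, 0), (3, 3), (1, 3.8), (0, 4)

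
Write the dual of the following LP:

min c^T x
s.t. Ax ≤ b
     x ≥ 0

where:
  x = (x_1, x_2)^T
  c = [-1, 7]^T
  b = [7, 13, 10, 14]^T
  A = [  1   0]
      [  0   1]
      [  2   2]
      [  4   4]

Primal min cᵀx s.t. Ax ≤ b, x ≥ 0  →  Dual max −bᵀy s.t. Aᵀy ≥ −c, y ≥ 0.

Maximize: z = -7y1 - 13y2 - 10y3 - 14y4

Subject to:
  y1 + 2y3 + 4y4 ≥ 1
  y2 + 2y3 + 4y4 ≥ -7
  y1, y2, y3, y4 ≥ 0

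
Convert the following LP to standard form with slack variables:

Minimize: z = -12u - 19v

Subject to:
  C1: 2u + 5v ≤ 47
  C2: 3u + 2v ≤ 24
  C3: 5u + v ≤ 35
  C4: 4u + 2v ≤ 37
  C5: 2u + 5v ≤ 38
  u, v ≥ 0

min z = -12u - 19v

s.t.
  2u + 5v + s1 = 47
  3u + 2v + s2 = 24
  5u + v + s3 = 35
  4u + 2v + s4 = 37
  2u + 5v + s5 = 38
  u, v, s1, s2, s3, s4, s5 ≥ 0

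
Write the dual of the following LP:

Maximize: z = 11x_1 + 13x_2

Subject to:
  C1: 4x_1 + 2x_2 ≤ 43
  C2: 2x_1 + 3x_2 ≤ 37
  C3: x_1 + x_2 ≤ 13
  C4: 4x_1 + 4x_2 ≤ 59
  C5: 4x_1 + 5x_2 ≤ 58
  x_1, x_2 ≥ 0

Primal max cᵀx s.t. Ax ≤ b, x ≥ 0  →  Dual min bᵀy s.t. Aᵀy ≥ c, y ≥ 0.

Minimize: z = 43y1 + 37y2 + 13y3 + 59y4 + 58y5

Subject to:
  4y1 + 2y2 + y3 + 4y4 + 4y5 ≥ 11
  2y1 + 3y2 + y3 + 4y4 + 5y5 ≥ 13
  y1, y2, y3, y4, y5 ≥ 0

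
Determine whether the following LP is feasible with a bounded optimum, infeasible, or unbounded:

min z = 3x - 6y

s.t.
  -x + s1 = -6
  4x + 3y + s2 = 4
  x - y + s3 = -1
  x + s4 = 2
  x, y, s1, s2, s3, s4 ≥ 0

Infeasible (no feasible solution exists)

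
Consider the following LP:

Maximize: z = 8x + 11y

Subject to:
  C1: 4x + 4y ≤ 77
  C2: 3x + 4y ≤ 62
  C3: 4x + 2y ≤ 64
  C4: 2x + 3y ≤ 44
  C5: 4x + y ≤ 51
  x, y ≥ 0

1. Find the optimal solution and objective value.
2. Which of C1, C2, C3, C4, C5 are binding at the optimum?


1. x = 10, y = 8, z = 168
2. C2, C4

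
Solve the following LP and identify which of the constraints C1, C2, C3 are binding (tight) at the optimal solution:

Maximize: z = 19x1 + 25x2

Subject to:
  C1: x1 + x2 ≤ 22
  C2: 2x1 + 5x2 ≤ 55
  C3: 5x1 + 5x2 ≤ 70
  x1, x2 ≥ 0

At x1 = 5, x2 = 9, compute slack b - a·x for each constraint:
  C1: 22 − 14 = 8  (slack)
  C2: 55 − 55 = 0  (binding)
  C3: 70 − 70 = 0  (binding)

Optimal: x1 = 5, x2 = 9
Binding: C2, C3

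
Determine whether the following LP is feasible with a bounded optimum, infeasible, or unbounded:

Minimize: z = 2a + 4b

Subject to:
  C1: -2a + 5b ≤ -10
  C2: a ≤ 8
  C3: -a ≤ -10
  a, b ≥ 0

Infeasible (no feasible solution exists)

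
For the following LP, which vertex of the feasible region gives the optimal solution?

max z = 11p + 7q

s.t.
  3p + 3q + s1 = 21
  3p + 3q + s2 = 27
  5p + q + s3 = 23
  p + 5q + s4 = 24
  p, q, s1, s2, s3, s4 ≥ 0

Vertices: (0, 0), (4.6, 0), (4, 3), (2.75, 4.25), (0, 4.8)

Evaluate the objective at each vertex of the feasible region:
  z(0, 0) = 0
  z(4.6, 0) = 50.6
  z(4, 3) = 65  ←
  z(2.75, 4.25) = 60
  z(0, 4.8) = 33.6
The maximum is at p = 4, q = 3.

(4, 3)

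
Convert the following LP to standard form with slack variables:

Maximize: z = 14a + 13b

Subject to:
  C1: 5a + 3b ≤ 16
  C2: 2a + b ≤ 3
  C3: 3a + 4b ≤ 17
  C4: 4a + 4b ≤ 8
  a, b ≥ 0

max z = 14a + 13b

s.t.
  5a + 3b + s1 = 16
  2a + b + s2 = 3
  3a + 4b + s3 = 17
  4a + 4b + s4 = 8
  a, b, s1, s2, s3, s4 ≥ 0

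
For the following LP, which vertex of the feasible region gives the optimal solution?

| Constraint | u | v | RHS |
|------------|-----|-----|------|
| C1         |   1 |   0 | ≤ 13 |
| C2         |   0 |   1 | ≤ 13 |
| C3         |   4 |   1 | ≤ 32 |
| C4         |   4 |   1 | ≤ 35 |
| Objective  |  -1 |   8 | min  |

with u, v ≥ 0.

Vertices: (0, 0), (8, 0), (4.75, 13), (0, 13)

Evaluate the objective at each vertex of the feasible region:
  z(0, 0) = 0
  z(8, 0) = -8  ←
  z(4.75, 13) = 99.25
  z(0, 13) = 104
The minimum is at u = 8, v = 0.

(8, 0)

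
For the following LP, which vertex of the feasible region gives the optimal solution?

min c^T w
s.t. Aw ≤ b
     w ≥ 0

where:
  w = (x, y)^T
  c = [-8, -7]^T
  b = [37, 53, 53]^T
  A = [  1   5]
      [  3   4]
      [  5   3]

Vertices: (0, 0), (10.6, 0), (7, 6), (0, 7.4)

Evaluate the objective at each vertex of the feasible region:
  z(0, 0) = 0
  z(10.6, 0) = -84.8
  z(7, 6) = -98  ←
  z(0, 7.4) = -51.8
The minimum is at x = 7, y = 6.

(7, 6)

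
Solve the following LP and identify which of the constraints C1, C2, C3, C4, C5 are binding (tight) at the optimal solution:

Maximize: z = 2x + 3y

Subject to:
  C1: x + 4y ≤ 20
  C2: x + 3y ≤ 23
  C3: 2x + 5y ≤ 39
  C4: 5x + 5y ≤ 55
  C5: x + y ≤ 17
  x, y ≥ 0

At x = 8, y = 3, compute slack b - a·x for each constraint:
  C1: 20 − 20 = 0  (binding)
  C2: 23 − 17 = 6  (slack)
  C3: 39 − 31 = 8  (slack)
  C4: 55 − 55 = 0  (binding)
  C5: 17 − 11 = 6  (slack)

Optimal: x = 8, y = 3
Binding: C1, C4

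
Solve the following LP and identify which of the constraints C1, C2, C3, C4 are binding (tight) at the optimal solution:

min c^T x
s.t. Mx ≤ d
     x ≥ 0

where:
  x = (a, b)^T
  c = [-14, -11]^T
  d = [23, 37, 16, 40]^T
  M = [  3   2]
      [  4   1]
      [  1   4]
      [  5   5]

At a = 7, b = 1, compute slack b - a·x for each constraint:
  C1: 23 − 23 = 0  (binding)
  C2: 37 − 29 = 8  (slack)
  C3: 16 − 11 = 5  (slack)
  C4: 40 − 40 = 0  (binding)

Optimal: a = 7, b = 1
Binding: C1, C4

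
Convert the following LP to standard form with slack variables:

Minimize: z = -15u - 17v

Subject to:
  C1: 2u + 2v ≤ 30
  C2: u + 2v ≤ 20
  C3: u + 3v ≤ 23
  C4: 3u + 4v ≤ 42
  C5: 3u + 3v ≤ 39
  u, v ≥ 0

min z = -15u - 17v

s.t.
  2u + 2v + s1 = 30
  u + 2v + s2 = 20
  u + 3v + s3 = 23
  3u + 4v + s4 = 42
  3u + 3v + s5 = 39
  u, v, s1, s2, s3, s4, s5 ≥ 0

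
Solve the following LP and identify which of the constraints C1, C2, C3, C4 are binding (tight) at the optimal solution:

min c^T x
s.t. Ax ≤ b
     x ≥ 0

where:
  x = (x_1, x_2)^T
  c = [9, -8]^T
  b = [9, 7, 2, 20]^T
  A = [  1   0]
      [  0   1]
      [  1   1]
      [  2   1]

At x_1 = 0, x_2 = 2, compute slack b - a·x for each constraint:
  C1: 9 − 0 = 9  (slack)
  C2: 7 − 2 = 5  (slack)
  C3: 2 − 2 = 0  (binding)
  C4: 20 − 2 = 18  (slack)

Optimal: x_1 = 0, x_2 = 2
Binding: C3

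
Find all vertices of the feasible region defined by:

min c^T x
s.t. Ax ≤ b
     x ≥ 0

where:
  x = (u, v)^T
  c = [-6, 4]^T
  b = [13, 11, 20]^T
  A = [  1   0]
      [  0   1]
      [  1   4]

(0, 0), (13, 0), (13, 1.75), (0, 5)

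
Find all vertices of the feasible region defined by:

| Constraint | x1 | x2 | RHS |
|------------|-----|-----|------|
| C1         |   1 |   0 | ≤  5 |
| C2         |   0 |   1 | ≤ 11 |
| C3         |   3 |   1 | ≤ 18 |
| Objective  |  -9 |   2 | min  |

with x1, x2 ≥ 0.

(0, 0), (5, 0), (5, 3), (2.333, 11), (0, 11)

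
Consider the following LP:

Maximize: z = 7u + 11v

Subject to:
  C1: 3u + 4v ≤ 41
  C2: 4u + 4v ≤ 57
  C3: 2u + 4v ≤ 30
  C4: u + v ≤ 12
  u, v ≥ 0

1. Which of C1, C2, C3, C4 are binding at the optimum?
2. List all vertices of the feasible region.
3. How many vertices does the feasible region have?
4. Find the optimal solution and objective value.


1. C3, C4
2. (0, 0), (12, 0), (9, 3), (0, 7.5)
3. 4
4. u = 9, v = 3, z = 96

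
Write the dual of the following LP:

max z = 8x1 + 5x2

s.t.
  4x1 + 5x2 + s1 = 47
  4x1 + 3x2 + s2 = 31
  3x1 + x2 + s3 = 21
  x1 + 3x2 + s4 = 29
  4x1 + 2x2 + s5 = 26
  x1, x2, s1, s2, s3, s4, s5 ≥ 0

Primal max cᵀx s.t. Ax ≤ b, x ≥ 0  →  Dual min bᵀy s.t. Aᵀy ≥ c, y ≥ 0.

Minimize: z = 47y1 + 31y2 + 21y3 + 29y4 + 26y5

Subject to:
  4y1 + 4y2 + 3y3 + y4 + 4y5 ≥ 8
  5y1 + 3y2 + y3 + 3y4 + 2y5 ≥ 5
  y1, y2, y3, y4, y5 ≥ 0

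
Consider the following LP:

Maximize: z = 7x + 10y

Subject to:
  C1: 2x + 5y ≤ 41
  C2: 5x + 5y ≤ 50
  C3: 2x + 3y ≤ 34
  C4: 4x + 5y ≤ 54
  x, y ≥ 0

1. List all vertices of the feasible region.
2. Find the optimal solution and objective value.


1. (0, 0), (10, 0), (3, 7), (0, 8.2)
2. x = 3, y = 7, z = 91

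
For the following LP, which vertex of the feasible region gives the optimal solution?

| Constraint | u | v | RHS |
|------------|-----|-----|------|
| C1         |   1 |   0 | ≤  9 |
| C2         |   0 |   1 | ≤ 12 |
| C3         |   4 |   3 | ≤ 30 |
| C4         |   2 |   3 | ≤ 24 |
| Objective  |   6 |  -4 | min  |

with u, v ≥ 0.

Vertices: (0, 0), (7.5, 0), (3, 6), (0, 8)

Evaluate the objective at each vertex of the feasible region:
  z(0, 0) = 0
  z(7.5, 0) = 45
  z(3, 6) = -6
  z(0, 8) = -32  ←
The minimum is at u = 0, v = 8.

(0, 8)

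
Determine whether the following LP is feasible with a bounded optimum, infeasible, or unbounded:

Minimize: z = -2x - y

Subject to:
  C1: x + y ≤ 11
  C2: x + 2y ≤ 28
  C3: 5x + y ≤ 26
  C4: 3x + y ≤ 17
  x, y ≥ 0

Feasible with a bounded optimal solution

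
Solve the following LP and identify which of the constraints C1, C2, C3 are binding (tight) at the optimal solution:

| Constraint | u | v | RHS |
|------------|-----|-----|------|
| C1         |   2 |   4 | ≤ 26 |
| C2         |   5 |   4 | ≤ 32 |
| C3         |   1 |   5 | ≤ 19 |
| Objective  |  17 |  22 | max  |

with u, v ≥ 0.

At u = 4, v = 3, compute slack b - a·x for each constraint:
  C1: 26 − 20 = 6  (slack)
  C2: 32 − 32 = 0  (binding)
  C3: 19 − 19 = 0  (binding)

Optimal: u = 4, v = 3
Binding: C2, C3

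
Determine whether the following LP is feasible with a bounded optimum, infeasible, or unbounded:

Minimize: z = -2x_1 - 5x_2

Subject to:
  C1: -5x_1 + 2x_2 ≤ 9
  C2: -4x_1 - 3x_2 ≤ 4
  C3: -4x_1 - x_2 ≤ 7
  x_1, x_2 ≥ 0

Unbounded (objective can decrease without bound)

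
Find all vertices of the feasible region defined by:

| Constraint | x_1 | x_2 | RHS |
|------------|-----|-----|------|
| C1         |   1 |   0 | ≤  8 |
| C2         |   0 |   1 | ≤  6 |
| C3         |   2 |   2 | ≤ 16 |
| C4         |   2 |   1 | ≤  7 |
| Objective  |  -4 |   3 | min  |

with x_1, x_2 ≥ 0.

(0, 0), (3.5, 0), (0.5, 6), (0, 6)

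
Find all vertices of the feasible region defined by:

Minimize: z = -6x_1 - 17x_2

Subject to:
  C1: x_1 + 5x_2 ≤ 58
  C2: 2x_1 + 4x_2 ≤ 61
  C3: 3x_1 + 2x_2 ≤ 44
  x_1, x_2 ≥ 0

(0, 0), (14.67, 0), (8, 10), (0, 11.6)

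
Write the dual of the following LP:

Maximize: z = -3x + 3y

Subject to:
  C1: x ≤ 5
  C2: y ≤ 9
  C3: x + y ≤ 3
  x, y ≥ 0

Primal max cᵀx s.t. Ax ≤ b, x ≥ 0  →  Dual min bᵀy s.t. Aᵀy ≥ c, y ≥ 0.

Minimize: z = 5y1 + 9y2 + 3y3

Subject to:
  y1 + y3 ≥ -3
  y2 + y3 ≥ 3
  y1, y2, y3 ≥ 0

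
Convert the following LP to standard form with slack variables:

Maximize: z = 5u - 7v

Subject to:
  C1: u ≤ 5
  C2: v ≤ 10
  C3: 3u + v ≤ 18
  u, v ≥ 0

max z = 5u - 7v

s.t.
  u + s1 = 5
  v + s2 = 10
  3u + v + s3 = 18
  u, v, s1, s2, s3 ≥ 0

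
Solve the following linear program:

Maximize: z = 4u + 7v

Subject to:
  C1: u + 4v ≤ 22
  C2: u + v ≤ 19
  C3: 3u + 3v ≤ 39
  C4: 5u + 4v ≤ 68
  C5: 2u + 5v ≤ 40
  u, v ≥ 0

Evaluate the objective at each vertex of the feasible region:
  z(0, 0) = 0
  z(13, 0) = 52
  z(10, 3) = 61  ←
  z(0, 5.5) = 38.5
The maximum is at u = 10, v = 3.

u = 10, v = 3, z = 61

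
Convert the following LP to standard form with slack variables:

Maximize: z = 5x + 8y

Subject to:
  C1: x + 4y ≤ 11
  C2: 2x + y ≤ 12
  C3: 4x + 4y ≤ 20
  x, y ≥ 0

max z = 5x + 8y

s.t.
  x + 4y + s1 = 11
  2x + y + s2 = 12
  4x + 4y + s3 = 20
  x, y, s1, s2, s3 ≥ 0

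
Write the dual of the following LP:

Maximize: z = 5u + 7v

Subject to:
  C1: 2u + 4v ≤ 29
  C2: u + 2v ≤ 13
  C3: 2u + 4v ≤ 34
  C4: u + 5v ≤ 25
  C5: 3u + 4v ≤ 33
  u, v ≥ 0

Primal max cᵀx s.t. Ax ≤ b, x ≥ 0  →  Dual min bᵀy s.t. Aᵀy ≥ c, y ≥ 0.

Minimize: z = 29y1 + 13y2 + 34y3 + 25y4 + 33y5

Subject to:
  2y1 + y2 + 2y3 + y4 + 3y5 ≥ 5
  4y1 + 2y2 + 4y3 + 5y4 + 4y5 ≥ 7
  y1, y2, y3, y4, y5 ≥ 0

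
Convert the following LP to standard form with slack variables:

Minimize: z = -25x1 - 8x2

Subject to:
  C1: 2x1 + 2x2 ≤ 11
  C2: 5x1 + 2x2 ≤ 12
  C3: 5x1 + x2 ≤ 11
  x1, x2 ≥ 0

min z = -25x1 - 8x2

s.t.
  2x1 + 2x2 + s1 = 11
  5x1 + 2x2 + s2 = 12
  5x1 + x2 + s3 = 11
  x1, x2, s1, s2, s3 ≥ 0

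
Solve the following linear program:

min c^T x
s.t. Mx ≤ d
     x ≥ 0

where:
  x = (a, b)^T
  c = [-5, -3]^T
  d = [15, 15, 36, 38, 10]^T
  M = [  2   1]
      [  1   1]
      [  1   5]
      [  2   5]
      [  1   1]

Evaluate the objective at each vertex of the feasible region:
  z(0, 0) = 0
  z(7.5, 0) = -37.5
  z(5, 5) = -40  ←
  z(4, 6) = -38
  z(2, 6.8) = -30.4
  z(0, 7.2) = -21.6
The minimum is at a = 5, b = 5.

a = 5, b = 5, z = -40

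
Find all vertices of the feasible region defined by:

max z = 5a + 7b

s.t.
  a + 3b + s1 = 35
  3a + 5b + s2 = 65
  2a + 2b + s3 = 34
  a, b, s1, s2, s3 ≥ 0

(0, 0), (17, 0), (10, 7), (5, 10), (0, 11.67)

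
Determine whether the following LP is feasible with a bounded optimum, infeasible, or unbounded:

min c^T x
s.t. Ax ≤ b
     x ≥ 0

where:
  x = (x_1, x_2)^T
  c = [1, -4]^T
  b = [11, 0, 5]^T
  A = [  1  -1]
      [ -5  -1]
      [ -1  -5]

Unbounded (objective can decrease without bound)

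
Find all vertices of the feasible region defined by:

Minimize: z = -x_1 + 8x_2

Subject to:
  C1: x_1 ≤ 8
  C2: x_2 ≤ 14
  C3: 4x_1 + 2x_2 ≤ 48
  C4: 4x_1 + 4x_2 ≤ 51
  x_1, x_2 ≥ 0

(0, 0), (8, 0), (8, 4.75), (0, 12.75)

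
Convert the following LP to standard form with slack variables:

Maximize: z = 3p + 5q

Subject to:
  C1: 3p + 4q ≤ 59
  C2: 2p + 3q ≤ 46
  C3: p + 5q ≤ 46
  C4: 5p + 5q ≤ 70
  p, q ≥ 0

max z = 3p + 5q

s.t.
  3p + 4q + s1 = 59
  2p + 3q + s2 = 46
  p + 5q + s3 = 46
  5p + 5q + s4 = 70
  p, q, s1, s2, s3, s4 ≥ 0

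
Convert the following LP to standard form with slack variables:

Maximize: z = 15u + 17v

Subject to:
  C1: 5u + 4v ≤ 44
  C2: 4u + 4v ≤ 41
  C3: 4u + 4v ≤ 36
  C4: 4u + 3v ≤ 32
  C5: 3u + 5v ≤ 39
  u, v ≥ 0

max z = 15u + 17v

s.t.
  5u + 4v + s1 = 44
  4u + 4v + s2 = 41
  4u + 4v + s3 = 36
  4u + 3v + s4 = 32
  3u + 5v + s5 = 39
  u, v, s1, s2, s3, s4, s5 ≥ 0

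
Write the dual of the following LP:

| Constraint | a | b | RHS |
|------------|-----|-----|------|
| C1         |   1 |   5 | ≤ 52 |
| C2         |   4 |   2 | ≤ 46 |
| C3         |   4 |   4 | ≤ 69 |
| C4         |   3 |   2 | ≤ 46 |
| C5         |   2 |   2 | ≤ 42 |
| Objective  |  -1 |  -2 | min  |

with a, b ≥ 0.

Primal min cᵀx s.t. Ax ≤ b, x ≥ 0  →  Dual max −bᵀy s.t. Aᵀy ≥ −c, y ≥ 0.

Maximize: z = -52y1 - 46y2 - 69y3 - 46y4 - 42y5

Subject to:
  y1 + 4y2 + 4y3 + 3y4 + 2y5 ≥ 1
  5y1 + 2y2 + 4y3 + 2y4 + 2y5 ≥ 2
  y1, y2, y3, y4, y5 ≥ 0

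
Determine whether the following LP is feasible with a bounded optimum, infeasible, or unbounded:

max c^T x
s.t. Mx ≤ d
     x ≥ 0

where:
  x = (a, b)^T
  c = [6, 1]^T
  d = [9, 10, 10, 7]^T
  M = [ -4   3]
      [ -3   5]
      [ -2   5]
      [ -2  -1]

Unbounded (objective can increase without bound)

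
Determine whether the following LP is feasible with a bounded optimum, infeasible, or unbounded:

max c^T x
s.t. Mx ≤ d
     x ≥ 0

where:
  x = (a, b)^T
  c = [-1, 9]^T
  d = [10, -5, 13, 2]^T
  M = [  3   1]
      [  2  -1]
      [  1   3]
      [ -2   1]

Infeasible (no feasible solution exists)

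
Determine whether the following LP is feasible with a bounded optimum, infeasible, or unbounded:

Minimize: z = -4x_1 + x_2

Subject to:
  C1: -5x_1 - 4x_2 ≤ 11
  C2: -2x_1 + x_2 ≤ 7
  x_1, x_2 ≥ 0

Unbounded (objective can decrease without bound)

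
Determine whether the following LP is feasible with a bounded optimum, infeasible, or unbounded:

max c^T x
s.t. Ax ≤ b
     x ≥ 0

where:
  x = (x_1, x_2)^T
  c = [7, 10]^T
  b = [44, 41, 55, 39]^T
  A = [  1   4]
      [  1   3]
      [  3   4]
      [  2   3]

Feasible with a bounded optimal solution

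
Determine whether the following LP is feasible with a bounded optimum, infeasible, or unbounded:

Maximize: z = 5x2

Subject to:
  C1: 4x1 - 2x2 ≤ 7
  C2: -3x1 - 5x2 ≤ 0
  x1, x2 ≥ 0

Unbounded (objective can increase without bound)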